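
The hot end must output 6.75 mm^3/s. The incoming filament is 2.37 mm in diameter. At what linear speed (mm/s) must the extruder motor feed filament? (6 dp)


A = pi*(2.37/2)^2 = 4.411503
v = 6.75 / 4.411503 = 1.530091 mm/s


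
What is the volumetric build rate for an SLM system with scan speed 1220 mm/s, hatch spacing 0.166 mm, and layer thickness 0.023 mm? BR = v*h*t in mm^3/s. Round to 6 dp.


Rate = 1220 * 0.166 * 0.023 = 4.65796 mm^3/s


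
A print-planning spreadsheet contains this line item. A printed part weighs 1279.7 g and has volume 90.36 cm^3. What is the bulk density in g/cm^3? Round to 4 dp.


rho = 1279.7 / 90.36 = 14.1622 g/cm^3


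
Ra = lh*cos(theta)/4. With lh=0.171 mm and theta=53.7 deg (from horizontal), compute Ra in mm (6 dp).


Ra = 0.171 * cos(53.7) / 4 = 0.025309 mm


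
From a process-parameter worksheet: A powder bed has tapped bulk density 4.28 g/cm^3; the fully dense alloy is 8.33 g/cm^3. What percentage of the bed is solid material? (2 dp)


Packing = (4.28/8.33)*100 = 51.38 %


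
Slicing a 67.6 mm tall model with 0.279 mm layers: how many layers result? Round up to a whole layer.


Layers = ceil(67.6/0.279) = 243


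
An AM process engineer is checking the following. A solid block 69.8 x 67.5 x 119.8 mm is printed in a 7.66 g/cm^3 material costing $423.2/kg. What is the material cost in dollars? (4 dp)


V = 69.8 * 67.5 * 119.8 = 564437.7 mm^3 = 564.4377 cm^3
Mass = 564.4377 * 7.66 / 1000 = 4.32359278 kg
Cost = 4.32359278 * 423.2 = 1829.7445 $


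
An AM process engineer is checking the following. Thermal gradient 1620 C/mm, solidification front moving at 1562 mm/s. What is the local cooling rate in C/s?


CR = 1620 * 1562 = 2530440 C/s


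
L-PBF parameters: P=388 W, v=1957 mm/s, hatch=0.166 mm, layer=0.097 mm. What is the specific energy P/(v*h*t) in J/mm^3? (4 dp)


Build rate = 1957 * 0.166 * 0.097 = 31.511614 mm^3/s
SE = 388 / 31.511614 = 12.3129 J/mm^3


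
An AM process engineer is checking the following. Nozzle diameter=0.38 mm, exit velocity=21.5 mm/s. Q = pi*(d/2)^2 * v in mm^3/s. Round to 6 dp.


A = pi*(0.38/2)^2 = 0.11341149 mm^2
Q = 0.11341149 * 21.5 = 2.438347 mm^3/s


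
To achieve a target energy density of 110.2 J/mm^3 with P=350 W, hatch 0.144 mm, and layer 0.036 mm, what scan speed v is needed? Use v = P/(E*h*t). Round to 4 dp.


v = 350 / (110.2*0.144*0.036) = 612.6627 mm/s


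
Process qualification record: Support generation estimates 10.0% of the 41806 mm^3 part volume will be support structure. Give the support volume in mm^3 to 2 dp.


V_support = 41806 * 0.1 = 4180.6 mm^3


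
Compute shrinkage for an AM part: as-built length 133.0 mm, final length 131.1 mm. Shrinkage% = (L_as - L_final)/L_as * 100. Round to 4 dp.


Shrinkage = ((133.0-131.1)/133.0)*100 = 1.4286 %


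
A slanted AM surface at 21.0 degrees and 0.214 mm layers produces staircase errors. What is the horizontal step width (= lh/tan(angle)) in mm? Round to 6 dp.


step = 0.214 / tan(21.0) = 0.557489 mm


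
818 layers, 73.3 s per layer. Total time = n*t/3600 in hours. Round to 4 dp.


t = 818 * 73.3 / 3600 = 16.6554 hrs


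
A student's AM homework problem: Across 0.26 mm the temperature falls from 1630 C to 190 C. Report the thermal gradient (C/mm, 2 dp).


G = (1630-190)/0.26 = 5538.46 C/mm


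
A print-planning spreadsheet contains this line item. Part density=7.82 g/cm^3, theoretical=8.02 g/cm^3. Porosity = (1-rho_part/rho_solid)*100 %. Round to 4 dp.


Porosity = (1-7.82/8.02)*100 = 2.4938 %


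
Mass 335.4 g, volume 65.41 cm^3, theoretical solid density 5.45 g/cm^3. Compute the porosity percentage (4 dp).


rho_part = 335.4 / 65.41 = 5.12765632 g/cm^3
Porosity = (1 - 5.12765632/5.45)*100 = 5.9146 %


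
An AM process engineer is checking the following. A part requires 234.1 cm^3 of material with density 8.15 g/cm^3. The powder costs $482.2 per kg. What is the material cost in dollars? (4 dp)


Mass = 234.1*8.15/1000 = 1.907915 kg
Cost = 1.907915 * 482.2 = 919.9966 $


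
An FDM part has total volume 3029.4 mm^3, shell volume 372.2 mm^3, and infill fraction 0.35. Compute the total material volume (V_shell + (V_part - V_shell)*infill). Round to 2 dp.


V_infill = (3029.4 - 372.2) * 0.35 = 930.02
V_total = 372.2 + 930.02 = 1302.22 mm^3


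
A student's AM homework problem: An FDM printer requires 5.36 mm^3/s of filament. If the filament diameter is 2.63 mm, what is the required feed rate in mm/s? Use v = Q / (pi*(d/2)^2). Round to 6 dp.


A = pi*(2.63/2)^2 = 5.432521
v = 5.36 / 5.432521 = 0.986651 mm/s


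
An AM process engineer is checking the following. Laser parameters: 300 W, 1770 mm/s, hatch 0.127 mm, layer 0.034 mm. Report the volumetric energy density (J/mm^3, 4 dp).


E = 300 / (1770*0.127*0.034) = 39.2523 J/mm^3


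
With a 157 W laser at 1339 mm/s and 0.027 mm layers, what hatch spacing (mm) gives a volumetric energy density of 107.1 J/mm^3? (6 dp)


h = 157 / (107.1*1339*0.027) = 0.040548 mm


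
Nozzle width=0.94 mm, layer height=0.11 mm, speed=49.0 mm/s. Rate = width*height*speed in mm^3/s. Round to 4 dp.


Rate = 0.94 * 0.11 * 49.0 = 5.0666 mm^3/s


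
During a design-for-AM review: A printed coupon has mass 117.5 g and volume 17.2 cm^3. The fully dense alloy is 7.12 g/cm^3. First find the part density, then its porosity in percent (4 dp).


rho_part = 117.5 / 17.2 = 6.83139535 g/cm^3
Porosity = (1 - 6.83139535/7.12)*100 = 4.0534 %


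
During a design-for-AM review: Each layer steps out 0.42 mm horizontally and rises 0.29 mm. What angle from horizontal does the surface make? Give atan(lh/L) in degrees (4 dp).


angle = atan(0.29/0.42) = 34.6242 degrees


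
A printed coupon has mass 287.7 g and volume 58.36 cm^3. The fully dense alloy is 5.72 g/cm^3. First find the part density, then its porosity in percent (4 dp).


rho_part = 287.7 / 58.36 = 4.9297464 g/cm^3
Porosity = (1 - 4.9297464/5.72)*100 = 13.8156 %


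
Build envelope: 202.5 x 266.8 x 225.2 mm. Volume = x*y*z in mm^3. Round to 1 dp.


V = 202.5 * 266.8 * 225.2 = 12166880.4 mm^3


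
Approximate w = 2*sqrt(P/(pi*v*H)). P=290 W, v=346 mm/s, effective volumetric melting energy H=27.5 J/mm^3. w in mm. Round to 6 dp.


w = 2*sqrt(290/(pi*346*27.5)) = 0.196992 mm


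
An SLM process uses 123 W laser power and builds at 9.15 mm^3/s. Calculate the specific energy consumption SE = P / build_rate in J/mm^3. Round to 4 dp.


SE = 123 / 9.15 = 13.4426 J/mm^3


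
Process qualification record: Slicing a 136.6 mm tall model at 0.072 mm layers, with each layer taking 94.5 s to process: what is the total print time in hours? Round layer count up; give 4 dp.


Layers = ceil(136.6/0.072) = 1898
t = 1898 * 94.5 / 3600 = 49.8225 hrs


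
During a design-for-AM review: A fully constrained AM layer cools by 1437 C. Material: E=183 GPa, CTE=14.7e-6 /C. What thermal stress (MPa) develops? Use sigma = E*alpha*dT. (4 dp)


sigma = 183*1000 * 14.7e-6 * 1437 = 3865.6737 MPa


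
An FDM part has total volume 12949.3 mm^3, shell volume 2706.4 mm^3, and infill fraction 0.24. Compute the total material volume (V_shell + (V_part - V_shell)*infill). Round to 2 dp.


V_infill = (12949.3 - 2706.4) * 0.24 = 2458.3
V_total = 2706.4 + 2458.3 = 5164.7 mm^3


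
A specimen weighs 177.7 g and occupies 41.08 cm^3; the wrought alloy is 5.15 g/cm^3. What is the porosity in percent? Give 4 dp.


rho_part = 177.7 / 41.08 = 4.32570594 g/cm^3
Porosity = (1 - 4.32570594/5.15)*100 = 16.0057 %


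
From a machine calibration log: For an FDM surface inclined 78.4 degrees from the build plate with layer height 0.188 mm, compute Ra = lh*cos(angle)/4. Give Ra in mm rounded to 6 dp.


Ra = 0.188 * cos(78.4) / 4 = 0.009451 mm


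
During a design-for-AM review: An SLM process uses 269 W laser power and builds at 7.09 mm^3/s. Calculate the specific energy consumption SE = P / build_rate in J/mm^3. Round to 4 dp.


SE = 269 / 7.09 = 37.9408 J/mm^3


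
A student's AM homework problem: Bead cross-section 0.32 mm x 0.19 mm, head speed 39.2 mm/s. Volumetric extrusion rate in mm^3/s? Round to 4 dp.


Rate = 0.32 * 0.19 * 39.2 = 2.3834 mm^3/s


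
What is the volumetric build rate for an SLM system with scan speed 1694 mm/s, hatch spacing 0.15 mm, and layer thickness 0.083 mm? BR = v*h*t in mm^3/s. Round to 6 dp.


Rate = 1694 * 0.15 * 0.083 = 21.0903 mm^3/s


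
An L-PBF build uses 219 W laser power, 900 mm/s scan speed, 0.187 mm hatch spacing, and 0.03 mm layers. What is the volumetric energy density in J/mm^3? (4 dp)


E = 219 / (900*0.187*0.03) = 43.3749 J/mm^3


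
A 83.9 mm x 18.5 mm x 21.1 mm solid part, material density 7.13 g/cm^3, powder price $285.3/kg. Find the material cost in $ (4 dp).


V = 83.9 * 18.5 * 21.1 = 32750.365 mm^3 = 32.750365 cm^3
Mass = 32.750365 * 7.13 / 1000 = 0.2335101 kg
Cost = 0.2335101 * 285.3 = 66.6204 $


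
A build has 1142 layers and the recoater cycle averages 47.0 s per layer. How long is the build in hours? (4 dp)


t = 1142 * 47.0 / 3600 = 14.9094 hrs


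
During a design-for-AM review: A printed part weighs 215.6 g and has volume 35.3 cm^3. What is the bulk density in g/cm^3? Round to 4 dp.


rho = 215.6 / 35.3 = 6.1076 g/cm^3


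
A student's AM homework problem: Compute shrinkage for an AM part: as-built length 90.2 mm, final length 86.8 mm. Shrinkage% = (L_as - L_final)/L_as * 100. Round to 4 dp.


Shrinkage = ((90.2-86.8)/90.2)*100 = 3.7694 %


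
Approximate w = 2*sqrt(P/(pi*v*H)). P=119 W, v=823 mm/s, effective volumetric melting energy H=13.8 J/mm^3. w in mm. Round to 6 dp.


w = 2*sqrt(119/(pi*823*13.8)) = 0.115502 mm


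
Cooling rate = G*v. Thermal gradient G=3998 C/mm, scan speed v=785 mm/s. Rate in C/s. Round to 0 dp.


CR = 3998 * 785 = 3138430 C/s


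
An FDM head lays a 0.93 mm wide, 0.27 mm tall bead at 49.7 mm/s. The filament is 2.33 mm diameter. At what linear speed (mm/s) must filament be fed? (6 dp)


Q = 0.93 * 0.27 * 49.7 = 12.47967 mm^3/s
A_fil = pi*(2.33/2)^2 = 4.26384809 mm^2
v_feed = 12.47967 / 4.26384809 = 2.926856 mm/s


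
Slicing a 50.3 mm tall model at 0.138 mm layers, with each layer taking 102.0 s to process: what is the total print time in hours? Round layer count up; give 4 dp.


Layers = ceil(50.3/0.138) = 365
t = 365 * 102.0 / 3600 = 10.3417 hrs


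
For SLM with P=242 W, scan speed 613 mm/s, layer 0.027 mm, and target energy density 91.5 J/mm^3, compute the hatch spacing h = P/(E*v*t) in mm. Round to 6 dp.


h = 242 / (91.5*613*0.027) = 0.159798 mm


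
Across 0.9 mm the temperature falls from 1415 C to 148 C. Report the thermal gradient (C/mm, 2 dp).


G = (1415-148)/0.9 = 1407.78 C/mm


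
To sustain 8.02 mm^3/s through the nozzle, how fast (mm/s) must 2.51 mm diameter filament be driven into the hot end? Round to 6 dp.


A = pi*(2.51/2)^2 = 4.948087
v = 8.02 / 4.948087 = 1.620828 mm/s


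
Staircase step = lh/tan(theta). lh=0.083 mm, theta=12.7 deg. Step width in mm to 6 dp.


step = 0.083 / tan(12.7) = 0.3683 mm


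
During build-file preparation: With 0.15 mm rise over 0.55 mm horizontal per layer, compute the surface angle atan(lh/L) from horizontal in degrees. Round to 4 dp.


angle = atan(0.15/0.55) = 15.2551 degrees


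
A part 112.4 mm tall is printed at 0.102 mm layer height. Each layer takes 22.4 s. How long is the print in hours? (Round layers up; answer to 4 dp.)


Layers = ceil(112.4/0.102) = 1102
t = 1102 * 22.4 / 3600 = 6.8569 hrs


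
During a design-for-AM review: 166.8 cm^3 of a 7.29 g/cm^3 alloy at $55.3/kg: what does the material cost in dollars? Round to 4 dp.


Mass = 166.8*7.29/1000 = 1.215972 kg
Cost = 1.215972 * 55.3 = 67.2433 $


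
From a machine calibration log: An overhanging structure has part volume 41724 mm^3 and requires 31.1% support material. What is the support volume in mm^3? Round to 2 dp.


V_support = 41724 * 0.311 = 12976.16 mm^3


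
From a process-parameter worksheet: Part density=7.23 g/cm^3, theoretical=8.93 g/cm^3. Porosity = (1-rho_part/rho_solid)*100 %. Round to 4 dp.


Porosity = (1-7.23/8.93)*100 = 19.037 %


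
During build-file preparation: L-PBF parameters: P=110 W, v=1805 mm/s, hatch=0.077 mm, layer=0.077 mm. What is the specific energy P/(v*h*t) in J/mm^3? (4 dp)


Build rate = 1805 * 0.077 * 0.077 = 10.701845 mm^3/s
SE = 110 / 10.701845 = 10.2786 J/mm^3


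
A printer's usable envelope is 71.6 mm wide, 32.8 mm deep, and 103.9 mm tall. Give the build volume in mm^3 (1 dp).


V = 71.6 * 32.8 * 103.9 = 244007.1 mm^3


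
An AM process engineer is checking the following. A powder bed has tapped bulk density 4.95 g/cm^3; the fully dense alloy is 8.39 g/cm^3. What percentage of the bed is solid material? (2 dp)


Packing = (4.95/8.39)*100 = 59.0 %


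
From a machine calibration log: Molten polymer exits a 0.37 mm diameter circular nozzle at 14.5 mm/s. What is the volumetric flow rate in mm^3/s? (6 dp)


A = pi*(0.37/2)^2 = 0.10752101 mm^2
Q = 0.10752101 * 14.5 = 1.559055 mm^3/s


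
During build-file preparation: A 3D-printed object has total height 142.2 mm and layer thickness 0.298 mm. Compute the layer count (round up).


Layers = ceil(142.2/0.298) = 478


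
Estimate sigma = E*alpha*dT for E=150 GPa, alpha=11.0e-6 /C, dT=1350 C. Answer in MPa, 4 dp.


sigma = 150*1000 * 11.0e-6 * 1350 = 2227.5 MPa


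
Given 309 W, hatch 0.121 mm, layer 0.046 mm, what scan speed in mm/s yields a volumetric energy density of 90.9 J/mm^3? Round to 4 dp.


v = 309 / (90.9*0.121*0.046) = 610.733 mm/s


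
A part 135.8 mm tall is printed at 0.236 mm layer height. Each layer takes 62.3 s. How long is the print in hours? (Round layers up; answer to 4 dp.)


Layers = ceil(135.8/0.236) = 576
t = 576 * 62.3 / 3600 = 9.968 hrs


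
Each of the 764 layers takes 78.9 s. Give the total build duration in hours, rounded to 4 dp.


t = 764 * 78.9 / 3600 = 16.7443 hrs


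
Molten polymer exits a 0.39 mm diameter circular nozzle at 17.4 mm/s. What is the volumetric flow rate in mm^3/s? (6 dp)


A = pi*(0.39/2)^2 = 0.11945906 mm^2
Q = 0.11945906 * 17.4 = 2.078588 mm^3/s


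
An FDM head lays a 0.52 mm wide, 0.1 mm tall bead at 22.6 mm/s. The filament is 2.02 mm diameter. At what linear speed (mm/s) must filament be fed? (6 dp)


Q = 0.52 * 0.1 * 22.6 = 1.1752 mm^3/s
A_fil = pi*(2.02/2)^2 = 3.20473867 mm^2
v_feed = 1.1752 / 3.20473867 = 0.366707 mm/s


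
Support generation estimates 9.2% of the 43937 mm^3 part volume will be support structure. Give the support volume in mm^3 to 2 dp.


V_support = 43937 * 0.092 = 4042.2 mm^3


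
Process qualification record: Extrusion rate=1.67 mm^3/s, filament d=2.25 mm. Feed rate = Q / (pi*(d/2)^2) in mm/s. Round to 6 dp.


A = pi*(2.25/2)^2 = 3.976078
v = 1.67 / 3.976078 = 0.420012 mm/s


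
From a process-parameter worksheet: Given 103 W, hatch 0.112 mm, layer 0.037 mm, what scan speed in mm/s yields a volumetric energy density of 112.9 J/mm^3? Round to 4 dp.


v = 103 / (112.9*0.112*0.037) = 220.1525 mm/s


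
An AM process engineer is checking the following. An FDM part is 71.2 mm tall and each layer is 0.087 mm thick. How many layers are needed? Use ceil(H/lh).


Layers = ceil(71.2/0.087) = 819


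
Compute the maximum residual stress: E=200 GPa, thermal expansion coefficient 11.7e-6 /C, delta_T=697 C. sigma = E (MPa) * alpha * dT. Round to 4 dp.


sigma = 200*1000 * 11.7e-6 * 697 = 1630.98 MPa


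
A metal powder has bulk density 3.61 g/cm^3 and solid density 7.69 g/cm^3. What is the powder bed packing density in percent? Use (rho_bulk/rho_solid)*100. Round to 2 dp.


Packing = (3.61/7.69)*100 = 46.94 %


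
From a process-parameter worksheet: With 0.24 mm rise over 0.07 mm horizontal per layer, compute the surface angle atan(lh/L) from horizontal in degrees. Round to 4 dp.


angle = atan(0.24/0.07) = 73.7398 degrees


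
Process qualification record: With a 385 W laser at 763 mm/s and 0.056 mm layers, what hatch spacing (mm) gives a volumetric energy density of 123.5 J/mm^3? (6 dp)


h = 385 / (123.5*763*0.056) = 0.072959 mm


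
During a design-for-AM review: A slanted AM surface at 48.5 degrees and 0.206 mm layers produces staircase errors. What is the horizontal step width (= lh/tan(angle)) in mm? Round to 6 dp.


step = 0.206 / tan(48.5) = 0.182253 mm


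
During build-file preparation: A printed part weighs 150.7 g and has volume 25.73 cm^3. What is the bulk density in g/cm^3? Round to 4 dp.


rho = 150.7 / 25.73 = 5.857 g/cm^3


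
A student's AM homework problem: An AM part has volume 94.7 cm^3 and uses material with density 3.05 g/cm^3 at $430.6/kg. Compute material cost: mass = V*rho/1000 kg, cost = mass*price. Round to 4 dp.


Mass = 94.7*3.05/1000 = 0.288835 kg
Cost = 0.288835 * 430.6 = 124.3724 $


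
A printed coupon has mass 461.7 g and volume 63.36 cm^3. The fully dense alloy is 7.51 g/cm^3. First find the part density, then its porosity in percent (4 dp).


rho_part = 461.7 / 63.36 = 7.28693182 g/cm^3
Porosity = (1 - 7.28693182/7.51)*100 = 2.9703 %


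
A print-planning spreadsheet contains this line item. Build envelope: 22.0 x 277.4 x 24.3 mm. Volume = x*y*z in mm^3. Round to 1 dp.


V = 22.0 * 277.4 * 24.3 = 148298.0 mm^3


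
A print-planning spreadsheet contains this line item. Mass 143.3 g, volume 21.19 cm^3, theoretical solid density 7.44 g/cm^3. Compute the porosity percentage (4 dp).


rho_part = 143.3 / 21.19 = 6.76262388 g/cm^3
Porosity = (1 - 6.76262388/7.44)*100 = 9.1045 %


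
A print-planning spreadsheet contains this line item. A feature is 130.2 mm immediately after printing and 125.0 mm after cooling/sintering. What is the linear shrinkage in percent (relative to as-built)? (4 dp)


Shrinkage = ((130.2-125.0)/130.2)*100 = 3.9939 %


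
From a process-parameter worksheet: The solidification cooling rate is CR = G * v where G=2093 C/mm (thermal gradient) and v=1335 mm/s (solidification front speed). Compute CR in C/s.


CR = 2093 * 1335 = 2794155 C/s


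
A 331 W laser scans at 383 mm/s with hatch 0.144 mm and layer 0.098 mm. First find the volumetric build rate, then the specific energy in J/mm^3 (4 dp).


Build rate = 383 * 0.144 * 0.098 = 5.404896 mm^3/s
SE = 331 / 5.404896 = 61.2408 J/mm^3


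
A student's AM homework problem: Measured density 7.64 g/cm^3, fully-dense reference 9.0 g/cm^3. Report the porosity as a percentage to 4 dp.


Porosity = (1-7.64/9.0)*100 = 15.1111 %


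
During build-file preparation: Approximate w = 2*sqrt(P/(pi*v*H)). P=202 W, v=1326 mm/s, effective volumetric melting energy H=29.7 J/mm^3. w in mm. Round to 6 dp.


w = 2*sqrt(202/(pi*1326*29.7)) = 0.080813 mm


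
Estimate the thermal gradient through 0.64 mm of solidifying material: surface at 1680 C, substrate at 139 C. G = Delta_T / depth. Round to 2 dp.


G = (1680-139)/0.64 = 2407.81 C/mm


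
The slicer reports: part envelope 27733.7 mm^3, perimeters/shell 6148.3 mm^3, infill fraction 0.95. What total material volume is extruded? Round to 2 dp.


V_infill = (27733.7 - 6148.3) * 0.95 = 20506.13
V_total = 6148.3 + 20506.13 = 26654.43 mm^3


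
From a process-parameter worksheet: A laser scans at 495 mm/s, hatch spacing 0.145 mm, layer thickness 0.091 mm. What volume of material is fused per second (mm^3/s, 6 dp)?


Rate = 495 * 0.145 * 0.091 = 6.531525 mm^3/s


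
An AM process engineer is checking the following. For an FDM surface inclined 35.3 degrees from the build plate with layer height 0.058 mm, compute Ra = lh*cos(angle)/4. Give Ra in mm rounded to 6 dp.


Ra = 0.058 * cos(35.3) / 4 = 0.011834 mm


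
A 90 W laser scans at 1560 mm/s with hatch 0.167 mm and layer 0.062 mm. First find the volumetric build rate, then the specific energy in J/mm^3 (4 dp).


Build rate = 1560 * 0.167 * 0.062 = 16.15224 mm^3/s
SE = 90 / 16.15224 = 5.572 J/mm^3


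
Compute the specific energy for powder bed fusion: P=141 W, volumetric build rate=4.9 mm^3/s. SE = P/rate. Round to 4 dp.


SE = 141 / 4.9 = 28.7755 J/mm^3


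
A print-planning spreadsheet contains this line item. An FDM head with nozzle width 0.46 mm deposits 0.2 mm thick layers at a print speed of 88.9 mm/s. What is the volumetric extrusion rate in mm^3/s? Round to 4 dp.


Rate = 0.46 * 0.2 * 88.9 = 8.1788 mm^3/s


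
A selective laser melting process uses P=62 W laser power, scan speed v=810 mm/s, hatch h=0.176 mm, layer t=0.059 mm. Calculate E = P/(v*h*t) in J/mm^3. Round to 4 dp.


E = 62 / (810*0.176*0.059) = 7.3713 J/mm^3


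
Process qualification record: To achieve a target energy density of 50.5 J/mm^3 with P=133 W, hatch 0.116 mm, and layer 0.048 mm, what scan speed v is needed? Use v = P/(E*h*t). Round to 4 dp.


v = 133 / (50.5*0.116*0.048) = 472.9999 mm/s


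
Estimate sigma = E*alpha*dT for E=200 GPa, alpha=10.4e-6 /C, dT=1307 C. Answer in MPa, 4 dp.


sigma = 200*1000 * 10.4e-6 * 1307 = 2718.56 MPa


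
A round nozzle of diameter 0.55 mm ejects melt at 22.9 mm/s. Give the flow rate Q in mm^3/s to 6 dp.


A = pi*(0.55/2)^2 = 0.23758294 mm^2
Q = 0.23758294 * 22.9 = 5.440649 mm^3/s


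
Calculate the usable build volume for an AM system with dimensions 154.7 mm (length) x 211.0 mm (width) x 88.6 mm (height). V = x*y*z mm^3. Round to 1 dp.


V = 154.7 * 211.0 * 88.6 = 2892054.6 mm^3


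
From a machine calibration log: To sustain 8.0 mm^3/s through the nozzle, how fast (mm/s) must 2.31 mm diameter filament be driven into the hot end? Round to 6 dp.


A = pi*(2.31/2)^2 = 4.190963
v = 8.0 / 4.190963 = 1.908869 mm/s


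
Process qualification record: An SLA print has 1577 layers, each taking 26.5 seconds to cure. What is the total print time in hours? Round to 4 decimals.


t = 1577 * 26.5 / 3600 = 11.6085 hrs


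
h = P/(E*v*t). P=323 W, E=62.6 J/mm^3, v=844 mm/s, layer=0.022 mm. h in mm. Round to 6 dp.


h = 323 / (62.6*844*0.022) = 0.277884 mm


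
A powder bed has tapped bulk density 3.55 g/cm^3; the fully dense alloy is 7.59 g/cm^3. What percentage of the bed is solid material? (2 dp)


Packing = (3.55/7.59)*100 = 46.77 %


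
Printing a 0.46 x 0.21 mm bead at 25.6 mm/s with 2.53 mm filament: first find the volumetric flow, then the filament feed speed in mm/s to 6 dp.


Q = 0.46 * 0.21 * 25.6 = 2.47296 mm^3/s
A_fil = pi*(2.53/2)^2 = 5.0272551 mm^2
v_feed = 2.47296 / 5.0272551 = 0.491911 mm/s


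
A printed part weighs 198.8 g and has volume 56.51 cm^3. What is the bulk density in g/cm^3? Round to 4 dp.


rho = 198.8 / 56.51 = 3.518 g/cm^3


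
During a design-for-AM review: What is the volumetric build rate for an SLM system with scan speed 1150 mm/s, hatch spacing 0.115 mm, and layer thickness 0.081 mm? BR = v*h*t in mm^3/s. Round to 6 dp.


Rate = 1150 * 0.115 * 0.081 = 10.71225 mm^3/s


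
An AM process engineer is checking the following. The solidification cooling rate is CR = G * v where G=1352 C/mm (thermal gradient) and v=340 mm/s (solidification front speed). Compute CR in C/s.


CR = 1352 * 340 = 459680 C/s


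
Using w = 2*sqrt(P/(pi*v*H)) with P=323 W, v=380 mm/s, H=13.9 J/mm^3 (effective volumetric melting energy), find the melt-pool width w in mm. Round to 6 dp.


w = 2*sqrt(323/(pi*380*13.9)) = 0.279034 mm


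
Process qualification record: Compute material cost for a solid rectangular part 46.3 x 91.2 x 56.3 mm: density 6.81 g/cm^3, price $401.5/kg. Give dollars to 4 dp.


V = 46.3 * 91.2 * 56.3 = 237730.128 mm^3 = 237.730128 cm^3
Mass = 237.730128 * 6.81 / 1000 = 1.61894217 kg
Cost = 1.61894217 * 401.5 = 650.0053 $


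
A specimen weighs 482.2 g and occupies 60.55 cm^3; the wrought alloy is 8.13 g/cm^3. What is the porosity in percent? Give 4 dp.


rho_part = 482.2 / 60.55 = 7.96366639 g/cm^3
Porosity = (1 - 7.96366639/8.13)*100 = 2.0459 %


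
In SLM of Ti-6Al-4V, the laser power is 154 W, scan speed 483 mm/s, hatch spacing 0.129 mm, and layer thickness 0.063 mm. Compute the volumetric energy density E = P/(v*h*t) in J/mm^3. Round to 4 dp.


E = 154 / (483*0.129*0.063) = 39.2323 J/mm^3


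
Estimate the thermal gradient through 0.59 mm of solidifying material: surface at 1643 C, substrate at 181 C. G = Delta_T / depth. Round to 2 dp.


G = (1643-181)/0.59 = 2477.97 C/mm


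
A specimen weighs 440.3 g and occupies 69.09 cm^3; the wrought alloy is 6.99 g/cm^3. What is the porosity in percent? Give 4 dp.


rho_part = 440.3 / 69.09 = 6.37284701 g/cm^3
Porosity = (1 - 6.37284701/6.99)*100 = 8.8291 %


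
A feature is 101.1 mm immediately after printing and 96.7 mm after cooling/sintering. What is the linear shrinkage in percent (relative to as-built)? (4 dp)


Shrinkage = ((101.1-96.7)/101.1)*100 = 4.3521 %


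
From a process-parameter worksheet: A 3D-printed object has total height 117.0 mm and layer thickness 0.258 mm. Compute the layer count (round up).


Layers = ceil(117.0/0.258) = 454


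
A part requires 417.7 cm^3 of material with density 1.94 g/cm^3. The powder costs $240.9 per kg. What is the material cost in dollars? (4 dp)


Mass = 417.7*1.94/1000 = 0.810338 kg
Cost = 0.810338 * 240.9 = 195.2104 $


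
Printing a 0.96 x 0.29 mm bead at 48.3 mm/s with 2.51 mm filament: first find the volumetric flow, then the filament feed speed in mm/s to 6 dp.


Q = 0.96 * 0.29 * 48.3 = 13.44672 mm^3/s
A_fil = pi*(2.51/2)^2 = 4.94808697 mm^2
v_feed = 13.44672 / 4.94808697 = 2.717559 mm/s


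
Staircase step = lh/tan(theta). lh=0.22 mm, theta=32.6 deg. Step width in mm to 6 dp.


step = 0.22 / tan(32.6) = 0.344004 mm


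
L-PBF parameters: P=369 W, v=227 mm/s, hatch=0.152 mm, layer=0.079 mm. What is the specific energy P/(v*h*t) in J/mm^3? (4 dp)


Build rate = 227 * 0.152 * 0.079 = 2.725816 mm^3/s
SE = 369 / 2.725816 = 135.3723 J/mm^3


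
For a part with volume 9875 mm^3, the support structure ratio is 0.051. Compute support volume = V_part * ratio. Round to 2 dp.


V_support = 9875 * 0.051 = 503.63 mm^3


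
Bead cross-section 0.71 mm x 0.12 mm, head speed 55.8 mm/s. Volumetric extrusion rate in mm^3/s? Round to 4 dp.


Rate = 0.71 * 0.12 * 55.8 = 4.7542 mm^3/s


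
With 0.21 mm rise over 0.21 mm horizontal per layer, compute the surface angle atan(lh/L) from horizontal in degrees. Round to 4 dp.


angle = atan(0.21/0.21) = 45.0 degrees


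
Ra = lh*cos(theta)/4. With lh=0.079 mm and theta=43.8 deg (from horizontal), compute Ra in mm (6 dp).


Ra = 0.079 * cos(43.8) / 4 = 0.014255 mm


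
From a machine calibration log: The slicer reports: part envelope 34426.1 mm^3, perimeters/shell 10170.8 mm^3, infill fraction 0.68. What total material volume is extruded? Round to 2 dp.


V_infill = (34426.1 - 10170.8) * 0.68 = 16493.6
V_total = 10170.8 + 16493.6 = 26664.4 mm^3


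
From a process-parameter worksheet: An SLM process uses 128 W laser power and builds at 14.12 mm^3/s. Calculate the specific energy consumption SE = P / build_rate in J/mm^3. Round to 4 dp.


SE = 128 / 14.12 = 9.0652 J/mm^3


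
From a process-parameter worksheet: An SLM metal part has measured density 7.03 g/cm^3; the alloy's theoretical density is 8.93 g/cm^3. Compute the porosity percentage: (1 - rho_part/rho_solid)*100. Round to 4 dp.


Porosity = (1-7.03/8.93)*100 = 21.2766 %


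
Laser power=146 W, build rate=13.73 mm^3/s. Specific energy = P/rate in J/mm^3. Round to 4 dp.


SE = 146 / 13.73 = 10.6336 J/mm^3


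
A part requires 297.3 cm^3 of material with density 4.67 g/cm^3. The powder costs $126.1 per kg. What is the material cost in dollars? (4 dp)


Mass = 297.3*4.67/1000 = 1.388391 kg
Cost = 1.388391 * 126.1 = 175.0761 $


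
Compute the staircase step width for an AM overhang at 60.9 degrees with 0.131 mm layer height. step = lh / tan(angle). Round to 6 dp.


step = 0.131 / tan(60.9) = 0.072914 mm


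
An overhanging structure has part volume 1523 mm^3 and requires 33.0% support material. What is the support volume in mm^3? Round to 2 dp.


V_support = 1523 * 0.33 = 502.59 mm^3


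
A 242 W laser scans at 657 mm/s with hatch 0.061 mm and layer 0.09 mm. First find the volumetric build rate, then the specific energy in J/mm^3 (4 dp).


Build rate = 657 * 0.061 * 0.09 = 3.60693 mm^3/s
SE = 242 / 3.60693 = 67.0931 J/mm^3


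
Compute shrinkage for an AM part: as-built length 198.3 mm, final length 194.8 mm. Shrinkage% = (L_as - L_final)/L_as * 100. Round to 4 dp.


Shrinkage = ((198.3-194.8)/198.3)*100 = 1.765 %


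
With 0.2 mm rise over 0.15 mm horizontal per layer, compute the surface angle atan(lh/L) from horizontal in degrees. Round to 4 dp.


angle = atan(0.2/0.15) = 53.1301 degrees


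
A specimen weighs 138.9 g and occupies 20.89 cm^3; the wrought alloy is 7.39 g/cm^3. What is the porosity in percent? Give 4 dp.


rho_part = 138.9 / 20.89 = 6.64911441 g/cm^3
Porosity = (1 - 6.64911441/7.39)*100 = 10.0255 %


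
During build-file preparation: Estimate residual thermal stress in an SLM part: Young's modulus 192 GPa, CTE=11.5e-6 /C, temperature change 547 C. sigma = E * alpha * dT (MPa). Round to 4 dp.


sigma = 192*1000 * 11.5e-6 * 547 = 1207.776 MPa


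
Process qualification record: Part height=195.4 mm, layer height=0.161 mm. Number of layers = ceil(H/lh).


Layers = ceil(195.4/0.161) = 1214


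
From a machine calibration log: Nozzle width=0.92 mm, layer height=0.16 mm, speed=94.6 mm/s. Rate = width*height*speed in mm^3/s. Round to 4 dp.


Rate = 0.92 * 0.16 * 94.6 = 13.9251 mm^3/s


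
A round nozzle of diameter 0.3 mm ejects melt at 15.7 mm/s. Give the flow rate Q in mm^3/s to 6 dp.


A = pi*(0.3/2)^2 = 0.07068583 mm^2
Q = 0.07068583 * 15.7 = 1.109768 mm^3/s


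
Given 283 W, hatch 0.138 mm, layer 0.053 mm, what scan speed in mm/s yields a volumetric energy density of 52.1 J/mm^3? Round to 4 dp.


v = 283 / (52.1*0.138*0.053) = 742.6664 mm/s


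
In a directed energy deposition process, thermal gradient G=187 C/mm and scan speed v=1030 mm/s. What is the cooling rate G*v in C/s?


CR = 187 * 1030 = 192610 C/s


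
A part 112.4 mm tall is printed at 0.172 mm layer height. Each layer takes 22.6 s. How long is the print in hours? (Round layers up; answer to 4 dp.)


Layers = ceil(112.4/0.172) = 654
t = 654 * 22.6 / 3600 = 4.1057 hrs


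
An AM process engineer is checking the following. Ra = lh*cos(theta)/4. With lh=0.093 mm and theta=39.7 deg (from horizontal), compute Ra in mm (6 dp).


Ra = 0.093 * cos(39.7) / 4 = 0.017889 mm


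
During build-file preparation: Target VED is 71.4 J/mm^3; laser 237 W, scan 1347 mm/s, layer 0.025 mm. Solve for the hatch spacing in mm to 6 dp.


h = 237 / (71.4*1347*0.025) = 0.098569 mm


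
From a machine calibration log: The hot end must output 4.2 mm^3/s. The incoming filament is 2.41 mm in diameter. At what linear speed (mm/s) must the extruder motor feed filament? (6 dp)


A = pi*(2.41/2)^2 = 4.561671
v = 4.2 / 4.561671 = 0.920715 mm/s


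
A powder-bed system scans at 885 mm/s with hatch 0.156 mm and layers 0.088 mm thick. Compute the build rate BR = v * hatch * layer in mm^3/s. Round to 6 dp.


Rate = 885 * 0.156 * 0.088 = 12.14928 mm^3/s


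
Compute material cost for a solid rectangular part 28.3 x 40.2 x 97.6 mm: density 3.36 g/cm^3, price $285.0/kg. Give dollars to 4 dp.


V = 28.3 * 40.2 * 97.6 = 111035.616 mm^3 = 111.035616 cm^3
Mass = 111.035616 * 3.36 / 1000 = 0.37307967 kg
Cost = 0.37307967 * 285.0 = 106.3277 $


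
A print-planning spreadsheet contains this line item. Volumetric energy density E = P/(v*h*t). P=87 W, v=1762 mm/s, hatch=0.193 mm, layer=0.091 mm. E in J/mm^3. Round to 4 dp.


E = 87 / (1762*0.193*0.091) = 2.8113 J/mm^3


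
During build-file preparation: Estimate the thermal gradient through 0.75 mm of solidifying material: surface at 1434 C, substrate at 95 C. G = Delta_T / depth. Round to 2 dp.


G = (1434-95)/0.75 = 1785.33 C/mm


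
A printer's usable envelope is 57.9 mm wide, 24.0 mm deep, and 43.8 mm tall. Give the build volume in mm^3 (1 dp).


V = 57.9 * 24.0 * 43.8 = 60864.5 mm^3


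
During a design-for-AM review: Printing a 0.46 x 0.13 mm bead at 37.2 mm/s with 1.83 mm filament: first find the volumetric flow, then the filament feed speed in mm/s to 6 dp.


Q = 0.46 * 0.13 * 37.2 = 2.22456 mm^3/s
A_fil = pi*(1.83/2)^2 = 2.63021991 mm^2
v_feed = 2.22456 / 2.63021991 = 0.84577 mm/s


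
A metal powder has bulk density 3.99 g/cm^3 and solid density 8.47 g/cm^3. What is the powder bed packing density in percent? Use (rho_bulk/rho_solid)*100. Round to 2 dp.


Packing = (3.99/8.47)*100 = 47.11 %


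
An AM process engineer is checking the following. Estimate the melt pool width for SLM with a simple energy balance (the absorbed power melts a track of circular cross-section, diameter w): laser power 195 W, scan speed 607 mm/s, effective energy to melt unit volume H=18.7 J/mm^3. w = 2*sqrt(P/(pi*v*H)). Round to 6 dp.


w = 2*sqrt(195/(pi*607*18.7)) = 0.147896 mm


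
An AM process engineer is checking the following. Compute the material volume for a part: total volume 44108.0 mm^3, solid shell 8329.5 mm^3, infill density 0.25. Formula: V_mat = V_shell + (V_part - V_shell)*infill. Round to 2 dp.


V_infill = (44108.0 - 8329.5) * 0.25 = 8944.63
V_total = 8329.5 + 8944.63 = 17274.13 mm^3


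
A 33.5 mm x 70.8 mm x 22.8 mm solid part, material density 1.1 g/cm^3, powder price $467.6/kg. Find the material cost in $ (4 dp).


V = 33.5 * 70.8 * 22.8 = 54077.04 mm^3 = 54.07704 cm^3
Mass = 54.07704 * 1.1 / 1000 = 0.05948474 kg
Cost = 0.05948474 * 467.6 = 27.8151 $


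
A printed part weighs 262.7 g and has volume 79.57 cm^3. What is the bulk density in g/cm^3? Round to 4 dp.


rho = 262.7 / 79.57 = 3.3015 g/cm^3


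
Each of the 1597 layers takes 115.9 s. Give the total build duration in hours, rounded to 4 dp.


t = 1597 * 115.9 / 3600 = 51.4145 hrs


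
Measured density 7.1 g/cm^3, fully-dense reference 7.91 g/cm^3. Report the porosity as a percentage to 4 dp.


Porosity = (1-7.1/7.91)*100 = 10.2402 %


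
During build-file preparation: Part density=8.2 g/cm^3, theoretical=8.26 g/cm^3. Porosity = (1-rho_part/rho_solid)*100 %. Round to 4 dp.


Porosity = (1-8.2/8.26)*100 = 0.7264 %


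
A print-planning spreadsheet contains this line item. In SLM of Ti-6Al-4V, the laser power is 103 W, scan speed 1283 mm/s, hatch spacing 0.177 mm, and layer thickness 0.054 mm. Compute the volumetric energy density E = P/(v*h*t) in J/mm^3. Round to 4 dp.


E = 103 / (1283*0.177*0.054) = 8.3993 J/mm^3


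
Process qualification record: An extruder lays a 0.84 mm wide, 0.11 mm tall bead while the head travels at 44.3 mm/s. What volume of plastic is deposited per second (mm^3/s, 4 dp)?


Rate = 0.84 * 0.11 * 44.3 = 4.0933 mm^3/s


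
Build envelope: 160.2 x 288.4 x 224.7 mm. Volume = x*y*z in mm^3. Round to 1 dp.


V = 160.2 * 288.4 * 224.7 = 10381517.5 mm^3


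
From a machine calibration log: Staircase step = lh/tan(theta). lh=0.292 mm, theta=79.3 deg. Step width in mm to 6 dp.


step = 0.292 / tan(79.3) = 0.055174 mm


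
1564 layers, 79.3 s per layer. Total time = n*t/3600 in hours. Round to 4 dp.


t = 1564 * 79.3 / 3600 = 34.4514 hrs


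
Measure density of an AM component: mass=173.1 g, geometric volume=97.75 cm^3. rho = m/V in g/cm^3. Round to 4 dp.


rho = 173.1 / 97.75 = 1.7708 g/cm^3


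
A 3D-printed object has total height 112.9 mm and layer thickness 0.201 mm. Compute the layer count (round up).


Layers = ceil(112.9/0.201) = 562


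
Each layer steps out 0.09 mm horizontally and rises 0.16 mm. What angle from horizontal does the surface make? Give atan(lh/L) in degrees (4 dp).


angle = atan(0.16/0.09) = 60.6422 degrees


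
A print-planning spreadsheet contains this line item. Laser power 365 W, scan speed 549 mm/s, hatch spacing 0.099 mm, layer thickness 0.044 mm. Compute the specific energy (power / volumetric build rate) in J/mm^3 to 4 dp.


Build rate = 549 * 0.099 * 0.044 = 2.391444 mm^3/s
SE = 365 / 2.391444 = 152.6275 J/mm^3


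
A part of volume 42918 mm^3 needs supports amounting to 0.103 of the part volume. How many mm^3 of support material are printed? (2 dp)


V_support = 42918 * 0.103 = 4420.55 mm^3


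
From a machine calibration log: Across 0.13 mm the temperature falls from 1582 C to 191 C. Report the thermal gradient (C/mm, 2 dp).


G = (1582-191)/0.13 = 10700.0 C/mm


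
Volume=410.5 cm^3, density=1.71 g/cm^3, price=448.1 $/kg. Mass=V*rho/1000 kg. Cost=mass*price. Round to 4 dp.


Mass = 410.5*1.71/1000 = 0.701955 kg
Cost = 0.701955 * 448.1 = 314.546 $


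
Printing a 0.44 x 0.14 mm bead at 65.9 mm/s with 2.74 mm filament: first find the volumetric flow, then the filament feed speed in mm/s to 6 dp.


Q = 0.44 * 0.14 * 65.9 = 4.05944 mm^3/s
A_fil = pi*(2.74/2)^2 = 5.89645525 mm^2
v_feed = 4.05944 / 5.89645525 = 0.688454 mm/s


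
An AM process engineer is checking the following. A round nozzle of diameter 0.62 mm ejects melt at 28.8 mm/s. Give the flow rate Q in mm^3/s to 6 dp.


A = pi*(0.62/2)^2 = 0.30190705 mm^2
Q = 0.30190705 * 28.8 = 8.694923 mm^3/s


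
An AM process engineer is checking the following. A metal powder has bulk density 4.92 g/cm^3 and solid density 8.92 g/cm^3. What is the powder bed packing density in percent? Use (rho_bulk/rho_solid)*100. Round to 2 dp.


Packing = (4.92/8.92)*100 = 55.16 %


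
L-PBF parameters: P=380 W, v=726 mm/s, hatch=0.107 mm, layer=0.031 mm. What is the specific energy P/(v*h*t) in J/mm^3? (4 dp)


Build rate = 726 * 0.107 * 0.031 = 2.408142 mm^3/s
SE = 380 / 2.408142 = 157.798 J/mm^3


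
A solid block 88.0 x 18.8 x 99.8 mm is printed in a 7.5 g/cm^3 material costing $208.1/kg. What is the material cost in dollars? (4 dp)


V = 88.0 * 18.8 * 99.8 = 165109.12 mm^3 = 165.10912 cm^3
Mass = 165.10912 * 7.5 / 1000 = 1.2383184 kg
Cost = 1.2383184 * 208.1 = 257.6941 $


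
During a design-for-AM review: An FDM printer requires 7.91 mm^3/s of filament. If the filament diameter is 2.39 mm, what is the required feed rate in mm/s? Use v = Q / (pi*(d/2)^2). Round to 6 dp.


A = pi*(2.39/2)^2 = 4.486273
v = 7.91 / 4.486273 = 1.763156 mm/s


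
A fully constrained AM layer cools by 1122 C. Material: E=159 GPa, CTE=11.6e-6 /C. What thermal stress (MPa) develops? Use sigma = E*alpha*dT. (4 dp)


sigma = 159*1000 * 11.6e-6 * 1122 = 2069.4168 MPa


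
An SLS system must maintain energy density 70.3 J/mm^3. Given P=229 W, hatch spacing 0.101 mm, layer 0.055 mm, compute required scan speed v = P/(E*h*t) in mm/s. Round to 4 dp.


v = 229 / (70.3*0.101*0.055) = 586.4029 mm/s


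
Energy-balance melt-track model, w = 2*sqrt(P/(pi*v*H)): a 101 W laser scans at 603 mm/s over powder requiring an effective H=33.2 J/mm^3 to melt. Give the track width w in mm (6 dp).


w = 2*sqrt(101/(pi*603*33.2)) = 0.080147 mm


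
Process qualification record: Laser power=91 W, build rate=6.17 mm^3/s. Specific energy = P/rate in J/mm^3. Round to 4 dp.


SE = 91 / 6.17 = 14.7488 J/mm^3


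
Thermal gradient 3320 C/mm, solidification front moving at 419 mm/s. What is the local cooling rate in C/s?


CR = 3320 * 419 = 1391080 C/s


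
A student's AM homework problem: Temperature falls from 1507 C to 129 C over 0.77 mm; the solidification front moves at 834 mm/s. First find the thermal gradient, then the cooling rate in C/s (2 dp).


G = (1507-129)/0.77 = 1789.61038961 C/mm
CR = 1789.61038961 * 834 = 1492535.06 C/s
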